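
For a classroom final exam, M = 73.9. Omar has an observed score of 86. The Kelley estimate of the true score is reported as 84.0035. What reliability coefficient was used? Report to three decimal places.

0.835

T̂ = ρX + (1 − ρ)μ  ⇒  T̂ − μ = ρ(X − μ)
ρ = (T̂ − μ)/(X − μ) = (84.0035 − 73.9) / (86 − 73.9) = 10.1035 / 12.1 = 0.83500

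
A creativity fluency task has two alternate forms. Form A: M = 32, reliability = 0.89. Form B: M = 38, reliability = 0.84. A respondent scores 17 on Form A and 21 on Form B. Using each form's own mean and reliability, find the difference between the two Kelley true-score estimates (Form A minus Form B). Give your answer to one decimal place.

T̂_A = 0.89(17) + 0.11(32) = 18.650
T̂_B = 0.84(21) + 0.16(38) = 23.720
T̂_A − T̂_B = -5.070

-5.1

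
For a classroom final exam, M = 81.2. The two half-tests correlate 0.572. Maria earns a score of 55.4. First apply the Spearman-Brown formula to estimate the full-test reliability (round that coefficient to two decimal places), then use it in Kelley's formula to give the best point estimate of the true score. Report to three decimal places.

62.366

Spearman-Brown: ρ = 2r/(1 + r) = 2(0.572)/(1 + 0.572) = 1.1440/1.572 = 0.7277 → 0.73
T̂ = ρX + (1 − ρ)μ
  = 0.73 × 55.4 + 0.27 × 81.2
  = 40.442 + 21.924
  = 62.3660
  ≈ 62.366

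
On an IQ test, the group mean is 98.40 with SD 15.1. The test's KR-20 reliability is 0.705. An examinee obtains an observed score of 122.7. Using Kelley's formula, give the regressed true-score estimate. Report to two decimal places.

115.53

Regress the observed score toward the mean by the unreliability: T̂ = 0.705·122.7 + 0.295·98.40 = 86.5035 + 29.02800 = 115.531.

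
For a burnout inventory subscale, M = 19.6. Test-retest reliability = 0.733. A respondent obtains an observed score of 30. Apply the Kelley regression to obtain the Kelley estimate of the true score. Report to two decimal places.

T̂ = ρX + (1 − ρ)μ
  = 0.733 × 30 + 0.267 × 19.6
  = 21.990 + 5.2332
  = 27.223
  ≈ 27.22

27.22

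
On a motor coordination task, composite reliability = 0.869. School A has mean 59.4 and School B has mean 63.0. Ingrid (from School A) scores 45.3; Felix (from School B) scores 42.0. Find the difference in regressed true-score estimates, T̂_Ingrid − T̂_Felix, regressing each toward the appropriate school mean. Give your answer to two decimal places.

T̂_Ingrid = 0.869(45.3) + 0.131(59.4) = 47.1471
T̂_Felix = 0.869(42.0) + 0.131(63.0) = 44.7510
Difference = 47.1471 − 44.7510 = 2.3961

2.40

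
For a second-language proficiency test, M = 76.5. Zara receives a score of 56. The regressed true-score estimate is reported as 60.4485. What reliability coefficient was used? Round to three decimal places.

T̂ = ρX + (1 − ρ)μ  ⇒  T̂ − μ = ρ(X − μ)
ρ = (T̂ − μ)/(X − μ) = (60.4485 − 76.5) / (56 − 76.5) = -16.0515 / -20.5 = 0.78300

0.783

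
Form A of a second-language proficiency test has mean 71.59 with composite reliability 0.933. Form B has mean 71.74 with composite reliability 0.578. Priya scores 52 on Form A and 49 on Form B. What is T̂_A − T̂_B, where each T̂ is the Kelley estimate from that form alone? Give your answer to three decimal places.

-5.284

T̂_A = 0.933(52) + 0.067(71.59) = 53.31253
T̂_B = 0.578(49) + 0.422(71.74) = 58.59628
T̂_A − T̂_B = -5.28375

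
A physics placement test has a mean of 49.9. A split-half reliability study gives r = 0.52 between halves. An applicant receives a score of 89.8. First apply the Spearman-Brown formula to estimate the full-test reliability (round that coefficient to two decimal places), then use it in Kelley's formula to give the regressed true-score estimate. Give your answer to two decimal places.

77.03

Spearman-Brown: ρ = 2r/(1 + r) = 2(0.52)/(1 + 0.52) = 1.040/1.52 = 0.6842 → 0.68
Regress the observed score toward the mean by the unreliability: T̂ = 0.68·89.8 + 0.32·49.9 = 61.064 + 15.968 = 77.032.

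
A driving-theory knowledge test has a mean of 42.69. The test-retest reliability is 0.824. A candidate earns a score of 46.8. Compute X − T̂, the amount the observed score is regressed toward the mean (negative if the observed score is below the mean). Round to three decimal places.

0.723

T̂ = 0.824(46.8) + 0.176(42.69) = 38.5632 + 7.51344 = 46.07664 → 46.0766
X − T̂ = 46.8 − 46.0766 = 0.7234 → 0.723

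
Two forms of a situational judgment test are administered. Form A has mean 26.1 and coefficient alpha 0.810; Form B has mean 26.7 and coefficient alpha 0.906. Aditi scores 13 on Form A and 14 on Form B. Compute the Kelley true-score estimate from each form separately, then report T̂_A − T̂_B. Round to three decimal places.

T̂_A = 0.810(13) + 0.190(26.1) = 15.48900
T̂_B = 0.906(14) + 0.094(26.7) = 15.19380
T̂_A − T̂_B = 0.29520

0.295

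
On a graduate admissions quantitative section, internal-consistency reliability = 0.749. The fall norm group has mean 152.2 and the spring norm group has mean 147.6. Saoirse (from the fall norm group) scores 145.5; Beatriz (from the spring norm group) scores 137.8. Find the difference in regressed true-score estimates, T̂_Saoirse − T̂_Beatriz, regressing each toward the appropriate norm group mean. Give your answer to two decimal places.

T̂_Saoirse = 0.749(145.5) + 0.251(152.2) = 147.1817
T̂_Beatriz = 0.749(137.8) + 0.251(147.6) = 140.2598
Difference = 147.1817 − 140.2598 = 6.9219

6.92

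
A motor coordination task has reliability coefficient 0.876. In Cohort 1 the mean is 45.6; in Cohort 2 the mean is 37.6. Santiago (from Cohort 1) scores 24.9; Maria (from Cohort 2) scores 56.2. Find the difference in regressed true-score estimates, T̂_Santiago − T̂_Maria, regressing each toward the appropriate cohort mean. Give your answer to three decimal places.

-26.427

T̂_Santiago = 0.876(24.9) + 0.124(45.6) = 27.46680
T̂_Maria = 0.876(56.2) + 0.124(37.6) = 53.89360
Difference = 27.46680 − 53.89360 = -26.42680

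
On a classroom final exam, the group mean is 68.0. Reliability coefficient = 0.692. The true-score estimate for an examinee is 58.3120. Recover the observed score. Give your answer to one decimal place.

T̂ = ρX + (1 − ρ)μ  ⇒  X = (T̂ − (1 − ρ)μ) / ρ
X = (58.3120 − 0.308 × 68.0) / 0.692 = (58.3120 − 20.9440) / 0.692 = 37.3680 / 0.692 = 54.000

54.0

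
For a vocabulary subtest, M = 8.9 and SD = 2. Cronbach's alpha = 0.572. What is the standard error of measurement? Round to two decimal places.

SEM = SD · √(1 − ρ) = 2 × √0.428 = 2 × 0.6542 = 1.308

1.31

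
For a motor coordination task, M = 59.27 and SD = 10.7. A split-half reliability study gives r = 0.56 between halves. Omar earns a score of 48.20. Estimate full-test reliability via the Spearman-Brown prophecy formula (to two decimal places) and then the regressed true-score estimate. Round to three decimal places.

Spearman-Brown: ρ = 2r/(1 + r) = 2(0.56)/(1 + 0.56) = 1.120/1.56 = 0.7179 → 0.72
T̂ = 0.72(48.20) + 0.28(59.27) = 34.7040 + 16.5956 = 51.2996 → 51.300

51.300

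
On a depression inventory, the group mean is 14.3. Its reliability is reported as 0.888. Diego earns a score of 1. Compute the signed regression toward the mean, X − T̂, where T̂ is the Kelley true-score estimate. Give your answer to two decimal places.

Kelley's formula gives T̂ = 0.888·1 + 0.112·14.3 = 0.888 + 1.6016 = 2.4896.
X − T̂ = 1 − 2.490 = -1.490 → -1.49

-1.49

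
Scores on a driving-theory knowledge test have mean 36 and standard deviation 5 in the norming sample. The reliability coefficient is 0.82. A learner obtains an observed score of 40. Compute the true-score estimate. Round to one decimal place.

39.3

T̂ = 0.82(40) + 0.18(36) = 32.80 + 6.48 = 39.28 → 39.3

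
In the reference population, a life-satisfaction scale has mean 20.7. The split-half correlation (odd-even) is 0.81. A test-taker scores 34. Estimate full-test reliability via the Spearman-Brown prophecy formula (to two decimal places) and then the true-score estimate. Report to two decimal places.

Spearman-Brown: ρ = 2r/(1 + r) = 2(0.81)/(1 + 0.81) = 1.620/1.81 = 0.8950 → 0.90
Weight the observed score by reliability and the mean by (1 − reliability): T̂ = 0.90·34 + 0.10·20.7 = 30.60 + 2.070 = 32.670.

32.67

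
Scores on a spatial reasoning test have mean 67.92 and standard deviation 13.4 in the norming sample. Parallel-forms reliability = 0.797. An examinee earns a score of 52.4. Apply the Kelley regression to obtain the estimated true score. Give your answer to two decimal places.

55.55

T̂ = ρX + (1 − ρ)μ
  = 0.797 × 52.4 + 0.203 × 67.92
  = 41.7628 + 13.78776
  = 55.551
  ≈ 55.55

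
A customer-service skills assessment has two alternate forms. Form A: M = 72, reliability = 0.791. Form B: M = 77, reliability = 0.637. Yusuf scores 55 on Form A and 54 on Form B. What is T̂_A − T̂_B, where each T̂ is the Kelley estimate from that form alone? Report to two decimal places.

-3.80

T̂_A = 0.791(55) + 0.209(72) = 58.5530
T̂_B = 0.637(54) + 0.363(77) = 62.3490
T̂_A − T̂_B = -3.7960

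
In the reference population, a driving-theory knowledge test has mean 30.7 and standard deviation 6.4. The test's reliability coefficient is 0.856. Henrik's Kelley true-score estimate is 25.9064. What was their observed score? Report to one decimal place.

T̂ = ρX + (1 − ρ)μ  ⇒  X = (T̂ − (1 − ρ)μ) / ρ
X = (25.9064 − 0.144 × 30.7) / 0.856 = (25.9064 − 4.4208) / 0.856 = 21.4856 / 0.856 = 25.100

25.1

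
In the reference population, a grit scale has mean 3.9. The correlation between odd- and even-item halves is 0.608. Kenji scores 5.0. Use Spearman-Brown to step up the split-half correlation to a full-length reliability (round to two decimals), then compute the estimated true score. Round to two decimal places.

Spearman-Brown: ρ = 2r/(1 + r) = 2(0.608)/(1 + 0.608) = 1.2160/1.608 = 0.7562 → 0.76
T̂ = 0.76(5.0) + 0.24(3.9) = 3.800 + 0.936 = 4.736 → 4.74

4.74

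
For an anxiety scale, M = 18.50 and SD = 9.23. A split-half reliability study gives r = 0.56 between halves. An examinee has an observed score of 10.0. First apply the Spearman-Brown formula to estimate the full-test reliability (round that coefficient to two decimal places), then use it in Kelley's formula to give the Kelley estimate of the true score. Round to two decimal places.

12.38

Spearman-Brown: ρ = 2r/(1 + r) = 2(0.56)/(1 + 0.56) = 1.120/1.56 = 0.7179 → 0.72
T̂ = ρX + (1 − ρ)μ
  = 0.72 × 10.0 + 0.28 × 18.50
  = 7.200 + 5.1800
  = 12.380
  ≈ 12.38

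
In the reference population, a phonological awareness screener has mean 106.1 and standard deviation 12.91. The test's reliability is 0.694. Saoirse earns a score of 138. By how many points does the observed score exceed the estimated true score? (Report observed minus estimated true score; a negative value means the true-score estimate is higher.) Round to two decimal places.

9.76

T̂ = ρX + (1 − ρ)μ
  = 0.694 × 138 + 0.306 × 106.1
  = 95.772 + 32.4666
  = 128.2386
  ≈ 128.239
X − T̂ = 138 − 128.239 = 9.761 → 9.76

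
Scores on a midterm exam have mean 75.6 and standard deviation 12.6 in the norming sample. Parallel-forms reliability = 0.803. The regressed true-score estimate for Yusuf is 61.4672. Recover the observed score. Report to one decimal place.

58.0

T̂ = ρX + (1 − ρ)μ  ⇒  X = (T̂ − (1 − ρ)μ) / ρ
X = (61.4672 − 0.197 × 75.6) / 0.803 = (61.4672 − 14.8932) / 0.803 = 46.5740 / 0.803 = 58.000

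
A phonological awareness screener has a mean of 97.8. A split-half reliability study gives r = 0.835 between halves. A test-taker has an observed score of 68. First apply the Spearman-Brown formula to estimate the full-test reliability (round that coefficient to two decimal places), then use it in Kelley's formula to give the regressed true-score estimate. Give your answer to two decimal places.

70.68

Spearman-Brown: ρ = 2r/(1 + r) = 2(0.835)/(1 + 0.835) = 1.6700/1.835 = 0.9101 → 0.91
T̂ = ρX + (1 − ρ)μ
  = 0.91 × 68 + 0.09 × 97.8
  = 61.88 + 8.802
  = 70.682
  ≈ 70.68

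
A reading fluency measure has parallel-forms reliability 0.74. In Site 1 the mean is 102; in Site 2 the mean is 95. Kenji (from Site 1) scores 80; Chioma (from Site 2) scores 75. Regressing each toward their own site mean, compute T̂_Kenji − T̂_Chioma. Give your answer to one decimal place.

5.5

T̂_Kenji = 0.74(80) + 0.26(102) = 85.720
T̂_Chioma = 0.74(75) + 0.26(95) = 80.200
Difference = 85.720 − 80.200 = 5.520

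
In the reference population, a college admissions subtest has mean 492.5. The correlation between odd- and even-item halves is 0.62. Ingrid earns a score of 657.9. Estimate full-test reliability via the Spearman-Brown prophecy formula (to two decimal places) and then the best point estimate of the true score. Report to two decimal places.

Spearman-Brown: ρ = 2r/(1 + r) = 2(0.62)/(1 + 0.62) = 1.240/1.62 = 0.7654 → 0.77
T̂ = 0.77(657.9) + 0.23(492.5) = 506.583 + 113.275 = 619.858 → 619.86

619.86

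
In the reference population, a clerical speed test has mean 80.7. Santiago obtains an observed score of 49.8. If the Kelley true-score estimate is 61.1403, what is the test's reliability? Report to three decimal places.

0.633

T̂ = ρX + (1 − ρ)μ  ⇒  T̂ − μ = ρ(X − μ)
ρ = (T̂ − μ)/(X − μ) = (61.1403 − 80.7) / (49.8 − 80.7) = -19.5597 / -30.9 = 0.63300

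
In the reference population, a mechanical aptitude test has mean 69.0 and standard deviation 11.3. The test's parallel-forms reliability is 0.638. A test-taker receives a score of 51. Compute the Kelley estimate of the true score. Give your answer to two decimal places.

T̂ = 0.638(51) + 0.362(69.0) = 32.538 + 24.9780 = 57.516 → 57.52

57.52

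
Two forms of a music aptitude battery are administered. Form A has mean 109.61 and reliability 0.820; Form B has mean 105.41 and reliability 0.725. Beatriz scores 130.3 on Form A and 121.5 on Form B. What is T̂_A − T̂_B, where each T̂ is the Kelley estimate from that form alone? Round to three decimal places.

9.501

T̂_A = 0.820(130.3) + 0.180(109.61) = 126.57580
T̂_B = 0.725(121.5) + 0.275(105.41) = 117.07525
T̂_A − T̂_B = 9.50055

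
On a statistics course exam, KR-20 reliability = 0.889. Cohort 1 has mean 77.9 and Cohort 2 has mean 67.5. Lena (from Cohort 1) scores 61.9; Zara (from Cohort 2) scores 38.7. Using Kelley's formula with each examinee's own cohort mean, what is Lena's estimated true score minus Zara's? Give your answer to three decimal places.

21.779

T̂_Lena = 0.889(61.9) + 0.111(77.9) = 63.67600
T̂_Zara = 0.889(38.7) + 0.111(67.5) = 41.89680
Difference = 63.67600 − 41.89680 = 21.77920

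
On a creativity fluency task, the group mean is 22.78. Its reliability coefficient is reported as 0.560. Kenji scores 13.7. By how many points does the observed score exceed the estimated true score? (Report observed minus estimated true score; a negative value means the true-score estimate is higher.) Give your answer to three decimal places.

-3.995

T̂ = 0.560(13.7) + 0.440(22.78) = 7.6720 + 10.02320 = 17.69520 → 17.6952
X − T̂ = 13.7 − 17.6952 = -3.9952 → -3.995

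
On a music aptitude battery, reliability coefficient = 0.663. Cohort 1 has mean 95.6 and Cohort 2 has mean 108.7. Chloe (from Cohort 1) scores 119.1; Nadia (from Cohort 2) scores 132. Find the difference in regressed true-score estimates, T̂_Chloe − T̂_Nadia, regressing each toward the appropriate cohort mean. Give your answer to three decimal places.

-12.967

T̂_Chloe = 0.663(119.1) + 0.337(95.6) = 111.18050
T̂_Nadia = 0.663(132) + 0.337(108.7) = 124.14790
Difference = 111.18050 − 124.14790 = -12.96740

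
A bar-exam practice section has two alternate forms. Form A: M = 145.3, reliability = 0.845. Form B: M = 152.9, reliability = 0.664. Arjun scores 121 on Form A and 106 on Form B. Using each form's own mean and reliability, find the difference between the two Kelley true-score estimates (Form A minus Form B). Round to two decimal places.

T̂_A = 0.845(121) + 0.155(145.3) = 124.7665
T̂_B = 0.664(106) + 0.336(152.9) = 121.7584
T̂_A − T̂_B = 3.0081

3.01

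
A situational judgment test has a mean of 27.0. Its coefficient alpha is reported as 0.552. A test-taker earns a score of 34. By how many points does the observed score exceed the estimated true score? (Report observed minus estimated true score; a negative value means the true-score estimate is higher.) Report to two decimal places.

3.14

T̂ = ρX + (1 − ρ)μ
  = 0.552 × 34 + 0.448 × 27.0
  = 18.768 + 12.0960
  = 30.8640
  ≈ 30.864
X − T̂ = 34 − 30.864 = 3.136 → 3.14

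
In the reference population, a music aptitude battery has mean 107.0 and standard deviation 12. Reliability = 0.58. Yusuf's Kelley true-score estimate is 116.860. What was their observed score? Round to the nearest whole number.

124

T̂ = ρX + (1 − ρ)μ  ⇒  X = (T̂ − (1 − ρ)μ) / ρ
X = (116.860 − 0.42 × 107.0) / 0.58 = (116.860 − 44.940) / 0.58 = 71.920 / 0.58 = 124.00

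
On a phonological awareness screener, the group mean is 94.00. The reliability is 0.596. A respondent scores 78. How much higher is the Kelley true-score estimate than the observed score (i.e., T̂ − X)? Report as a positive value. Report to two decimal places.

T̂ = 0.596(78) + 0.404(94.00) = 46.488 + 37.97600 = 84.4640 → 84.464
T̂ − X = 84.464 − 78 = 6.464 → 6.46

6.46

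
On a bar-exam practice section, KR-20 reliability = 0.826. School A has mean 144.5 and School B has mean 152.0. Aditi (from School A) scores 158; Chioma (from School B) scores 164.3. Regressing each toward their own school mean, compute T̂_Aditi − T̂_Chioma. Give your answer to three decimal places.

T̂_Aditi = 0.826(158) + 0.174(144.5) = 155.65100
T̂_Chioma = 0.826(164.3) + 0.174(152.0) = 162.15980
Difference = 155.65100 − 162.15980 = -6.50880

-6.509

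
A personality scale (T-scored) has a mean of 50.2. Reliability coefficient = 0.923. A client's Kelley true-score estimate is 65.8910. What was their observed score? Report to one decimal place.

T̂ = ρX + (1 − ρ)μ  ⇒  X = (T̂ − (1 − ρ)μ) / ρ
X = (65.8910 − 0.077 × 50.2) / 0.923 = (65.8910 − 3.8654) / 0.923 = 62.0256 / 0.923 = 67.200

67.2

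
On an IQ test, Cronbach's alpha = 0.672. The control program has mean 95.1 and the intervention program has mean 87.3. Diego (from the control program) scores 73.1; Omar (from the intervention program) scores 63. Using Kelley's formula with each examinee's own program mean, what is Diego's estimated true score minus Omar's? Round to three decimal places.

T̂_Diego = 0.672(73.1) + 0.328(95.1) = 80.31600
T̂_Omar = 0.672(63) + 0.328(87.3) = 70.97040
Difference = 80.31600 − 70.97040 = 9.34560

9.346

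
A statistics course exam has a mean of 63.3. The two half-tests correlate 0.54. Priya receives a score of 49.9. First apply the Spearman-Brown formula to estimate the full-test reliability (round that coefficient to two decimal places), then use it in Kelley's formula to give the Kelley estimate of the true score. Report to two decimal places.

Spearman-Brown: ρ = 2r/(1 + r) = 2(0.54)/(1 + 0.54) = 1.080/1.54 = 0.7013 → 0.70
T̂ = ρX + (1 − ρ)μ
  = 0.70 × 49.9 + 0.30 × 63.3
  = 34.930 + 18.990
  = 53.920
  ≈ 53.92

53.92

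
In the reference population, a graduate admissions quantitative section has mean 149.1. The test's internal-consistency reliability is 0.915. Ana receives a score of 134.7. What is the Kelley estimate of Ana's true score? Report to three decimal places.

T̂ = ρX + (1 − ρ)μ
  = 0.915 × 134.7 + 0.085 × 149.1
  = 123.2505 + 12.6735
  = 135.9240
  ≈ 135.924

135.924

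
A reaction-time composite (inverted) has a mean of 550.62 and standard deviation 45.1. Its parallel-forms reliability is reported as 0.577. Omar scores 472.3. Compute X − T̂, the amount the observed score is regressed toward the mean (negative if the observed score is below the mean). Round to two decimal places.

-33.13

T̂ = ρX + (1 − ρ)μ
  = 0.577 × 472.3 + 0.423 × 550.62
  = 272.5171 + 232.91226
  = 505.4294
  ≈ 505.429
X − T̂ = 472.3 − 505.429 = -33.129 → -33.13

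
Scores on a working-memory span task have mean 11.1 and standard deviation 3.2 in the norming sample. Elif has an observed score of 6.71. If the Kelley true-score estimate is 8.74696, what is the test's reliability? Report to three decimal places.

T̂ = ρX + (1 − ρ)μ  ⇒  T̂ − μ = ρ(X − μ)
ρ = (T̂ − μ)/(X − μ) = (8.74696 − 11.1) / (6.71 − 11.1) = -2.35304 / -4.39 = 0.53600

0.536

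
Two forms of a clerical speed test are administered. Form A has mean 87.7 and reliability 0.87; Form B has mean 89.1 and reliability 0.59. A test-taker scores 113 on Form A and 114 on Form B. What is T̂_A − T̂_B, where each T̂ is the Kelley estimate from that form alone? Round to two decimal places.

T̂_A = 0.87(113) + 0.13(87.7) = 109.7110
T̂_B = 0.59(114) + 0.41(89.1) = 103.7910
T̂_A − T̂_B = 5.9200

5.92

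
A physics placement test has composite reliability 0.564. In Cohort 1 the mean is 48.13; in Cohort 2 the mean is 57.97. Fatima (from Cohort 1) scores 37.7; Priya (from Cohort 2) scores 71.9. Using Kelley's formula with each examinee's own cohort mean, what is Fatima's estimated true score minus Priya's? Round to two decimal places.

-23.58

T̂_Fatima = 0.564(37.7) + 0.436(48.13) = 42.2475
T̂_Priya = 0.564(71.9) + 0.436(57.97) = 65.8265
Difference = 42.2475 − 65.8265 = -23.5790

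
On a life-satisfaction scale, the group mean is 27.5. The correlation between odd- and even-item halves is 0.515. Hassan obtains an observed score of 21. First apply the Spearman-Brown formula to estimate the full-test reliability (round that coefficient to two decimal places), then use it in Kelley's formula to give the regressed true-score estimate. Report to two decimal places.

Spearman-Brown: ρ = 2r/(1 + r) = 2(0.515)/(1 + 0.515) = 1.0300/1.515 = 0.6799 → 0.68
T̂ = ρX + (1 − ρ)μ
  = 0.68 × 21 + 0.32 × 27.5
  = 14.28 + 8.800
  = 23.080
  ≈ 23.08

23.08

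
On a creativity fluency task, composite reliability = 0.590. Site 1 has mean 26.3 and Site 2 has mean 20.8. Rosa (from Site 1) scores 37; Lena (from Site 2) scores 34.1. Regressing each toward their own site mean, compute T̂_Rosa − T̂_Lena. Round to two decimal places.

T̂_Rosa = 0.590(37) + 0.410(26.3) = 32.6130
T̂_Lena = 0.590(34.1) + 0.410(20.8) = 28.6470
Difference = 32.6130 − 28.6470 = 3.9660

3.97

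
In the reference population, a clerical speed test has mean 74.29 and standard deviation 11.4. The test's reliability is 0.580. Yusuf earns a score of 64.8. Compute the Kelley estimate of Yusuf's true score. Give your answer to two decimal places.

68.79

Regress the observed score toward the mean by the unreliability: T̂ = 0.580·64.8 + 0.420·74.29 = 37.5840 + 31.20180 = 68.786.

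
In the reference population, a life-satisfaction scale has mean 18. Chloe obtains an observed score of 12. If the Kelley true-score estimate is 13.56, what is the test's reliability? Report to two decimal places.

0.74

T̂ = ρX + (1 − ρ)μ  ⇒  T̂ − μ = ρ(X − μ)
ρ = (T̂ − μ)/(X − μ) = (13.56 − 18) / (12 − 18) = -4.44 / -6.0 = 0.7400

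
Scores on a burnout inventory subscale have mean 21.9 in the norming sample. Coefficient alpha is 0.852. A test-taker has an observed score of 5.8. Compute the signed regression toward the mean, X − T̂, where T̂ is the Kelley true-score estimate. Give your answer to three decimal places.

-2.383

T̂ = ρX + (1 − ρ)μ
  = 0.852 × 5.8 + 0.148 × 21.9
  = 4.9416 + 3.2412
  = 8.18280
  ≈ 8.1828
X − T̂ = 5.8 − 8.1828 = -2.3828 → -2.383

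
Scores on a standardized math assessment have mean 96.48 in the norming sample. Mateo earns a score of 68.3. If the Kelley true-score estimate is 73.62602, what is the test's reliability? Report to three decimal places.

T̂ = ρX + (1 − ρ)μ  ⇒  T̂ − μ = ρ(X − μ)
ρ = (T̂ − μ)/(X − μ) = (73.62602 − 96.48) / (68.3 − 96.48) = -22.85398 / -28.18 = 0.81100

0.811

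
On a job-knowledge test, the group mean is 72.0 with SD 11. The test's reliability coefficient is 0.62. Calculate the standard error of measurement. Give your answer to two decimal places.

6.78

SEM = SD · √(1 − ρ) = 11 × √0.38 = 11 × 0.6164 = 6.781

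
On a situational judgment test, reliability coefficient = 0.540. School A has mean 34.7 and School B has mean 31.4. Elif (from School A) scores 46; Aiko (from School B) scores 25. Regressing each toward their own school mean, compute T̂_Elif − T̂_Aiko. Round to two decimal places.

12.86

T̂_Elif = 0.540(46) + 0.460(34.7) = 40.8020
T̂_Aiko = 0.540(25) + 0.460(31.4) = 27.9440
Difference = 40.8020 − 27.9440 = 12.8580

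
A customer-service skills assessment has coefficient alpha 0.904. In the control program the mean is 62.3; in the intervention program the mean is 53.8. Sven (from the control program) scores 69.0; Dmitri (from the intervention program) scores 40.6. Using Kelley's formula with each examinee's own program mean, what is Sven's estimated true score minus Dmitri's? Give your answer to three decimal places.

26.490

T̂_Sven = 0.904(69.0) + 0.096(62.3) = 68.35680
T̂_Dmitri = 0.904(40.6) + 0.096(53.8) = 41.86720
Difference = 68.35680 − 41.86720 = 26.48960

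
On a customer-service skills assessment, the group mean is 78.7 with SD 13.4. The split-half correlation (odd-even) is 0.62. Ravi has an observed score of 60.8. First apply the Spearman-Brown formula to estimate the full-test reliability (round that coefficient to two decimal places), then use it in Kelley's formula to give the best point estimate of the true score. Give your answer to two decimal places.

64.92

Spearman-Brown: ρ = 2r/(1 + r) = 2(0.62)/(1 + 0.62) = 1.240/1.62 = 0.7654 → 0.77
T̂ = ρX + (1 − ρ)μ
  = 0.77 × 60.8 + 0.23 × 78.7
  = 46.816 + 18.101
  = 64.917
  ≈ 64.92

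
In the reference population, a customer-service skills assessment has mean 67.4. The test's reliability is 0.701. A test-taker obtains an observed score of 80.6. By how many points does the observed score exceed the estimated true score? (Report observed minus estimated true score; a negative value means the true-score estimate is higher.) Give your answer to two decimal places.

3.95

Kelley's formula gives T̂ = 0.701·80.6 + 0.299·67.4 = 56.5006 + 20.1526 = 76.6532.
X − T̂ = 80.6 − 76.653 = 3.947 → 3.95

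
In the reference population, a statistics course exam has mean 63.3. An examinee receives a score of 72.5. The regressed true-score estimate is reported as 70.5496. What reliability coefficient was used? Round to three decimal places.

T̂ = ρX + (1 − ρ)μ  ⇒  T̂ − μ = ρ(X − μ)
ρ = (T̂ − μ)/(X − μ) = (70.5496 − 63.3) / (72.5 − 63.3) = 7.2496 / 9.2 = 0.78800

0.788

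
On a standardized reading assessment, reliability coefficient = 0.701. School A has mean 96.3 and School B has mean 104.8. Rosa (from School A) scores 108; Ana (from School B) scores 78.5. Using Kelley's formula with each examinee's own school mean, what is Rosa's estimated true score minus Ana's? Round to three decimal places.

18.138

T̂_Rosa = 0.701(108) + 0.299(96.3) = 104.50170
T̂_Ana = 0.701(78.5) + 0.299(104.8) = 86.36370
Difference = 104.50170 − 86.36370 = 18.13800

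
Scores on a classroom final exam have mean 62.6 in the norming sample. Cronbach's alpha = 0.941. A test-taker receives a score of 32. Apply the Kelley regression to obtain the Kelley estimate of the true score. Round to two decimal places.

33.81

T̂ = ρX + (1 − ρ)μ
  = 0.941 × 32 + 0.059 × 62.6
  = 30.112 + 3.6934
  = 33.805
  ≈ 33.81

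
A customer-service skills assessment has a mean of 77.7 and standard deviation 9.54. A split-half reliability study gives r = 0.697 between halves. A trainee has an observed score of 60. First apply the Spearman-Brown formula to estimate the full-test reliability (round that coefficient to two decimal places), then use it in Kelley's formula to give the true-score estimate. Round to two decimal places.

63.19

Spearman-Brown: ρ = 2r/(1 + r) = 2(0.697)/(1 + 0.697) = 1.3940/1.697 = 0.8214 → 0.82
T̂ = ρX + (1 − ρ)μ
  = 0.82 × 60 + 0.18 × 77.7
  = 49.20 + 13.986
  = 63.186
  ≈ 63.19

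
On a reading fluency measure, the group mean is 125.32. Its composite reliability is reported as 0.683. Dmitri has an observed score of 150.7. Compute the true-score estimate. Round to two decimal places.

142.65

T̂ = ρX + (1 − ρ)μ
  = 0.683 × 150.7 + 0.317 × 125.32
  = 102.9281 + 39.72644
  = 142.655
  ≈ 142.65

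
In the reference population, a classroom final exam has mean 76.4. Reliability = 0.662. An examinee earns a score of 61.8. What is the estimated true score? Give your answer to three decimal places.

T̂ = ρX + (1 − ρ)μ
  = 0.662 × 61.8 + 0.338 × 76.4
  = 40.9116 + 25.8232
  = 66.7348
  ≈ 66.735

66.735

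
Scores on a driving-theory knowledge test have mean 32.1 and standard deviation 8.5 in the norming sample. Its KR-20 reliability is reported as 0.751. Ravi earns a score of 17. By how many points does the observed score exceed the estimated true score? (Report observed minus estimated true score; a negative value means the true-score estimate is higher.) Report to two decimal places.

-3.76

T̂ = 0.751(17) + 0.249(32.1) = 12.767 + 7.9929 = 20.7599 → 20.760
X − T̂ = 17 − 20.760 = -3.760 → -3.76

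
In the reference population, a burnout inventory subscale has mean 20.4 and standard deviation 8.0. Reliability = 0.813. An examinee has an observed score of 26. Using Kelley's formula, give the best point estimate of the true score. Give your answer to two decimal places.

T̂ = 0.813(26) + 0.187(20.4) = 21.138 + 3.8148 = 24.953 → 24.95

24.95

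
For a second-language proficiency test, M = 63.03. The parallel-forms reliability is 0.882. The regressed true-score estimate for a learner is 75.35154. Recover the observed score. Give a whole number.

T̂ = ρX + (1 − ρ)μ  ⇒  X = (T̂ − (1 − ρ)μ) / ρ
X = (75.35154 − 0.118 × 63.03) / 0.882 = (75.35154 − 7.43754) / 0.882 = 67.91400 / 0.882 = 77.00

77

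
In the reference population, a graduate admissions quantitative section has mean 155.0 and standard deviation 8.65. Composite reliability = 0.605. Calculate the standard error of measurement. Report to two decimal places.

5.44

SEM = SD · √(1 − ρ) = 8.65 × √0.395 = 8.65 × 0.6285 = 5.436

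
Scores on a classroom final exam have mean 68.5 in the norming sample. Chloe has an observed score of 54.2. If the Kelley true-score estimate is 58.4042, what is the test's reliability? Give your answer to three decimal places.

T̂ = ρX + (1 − ρ)μ  ⇒  T̂ − μ = ρ(X − μ)
ρ = (T̂ − μ)/(X − μ) = (58.4042 − 68.5) / (54.2 − 68.5) = -10.0958 / -14.3 = 0.70600

0.706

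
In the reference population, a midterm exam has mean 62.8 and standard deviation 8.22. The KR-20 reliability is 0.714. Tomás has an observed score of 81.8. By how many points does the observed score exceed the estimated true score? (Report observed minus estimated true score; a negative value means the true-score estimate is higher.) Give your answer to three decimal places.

5.434

Kelley's formula gives T̂ = 0.714·81.8 + 0.286·62.8 = 58.4052 + 17.9608 = 76.36600.
X − T̂ = 81.8 − 76.3660 = 5.4340 → 5.434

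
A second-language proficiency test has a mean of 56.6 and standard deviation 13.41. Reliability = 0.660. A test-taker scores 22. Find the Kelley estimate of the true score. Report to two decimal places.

33.76

T̂ = ρX + (1 − ρ)μ
  = 0.660 × 22 + 0.340 × 56.6
  = 14.520 + 19.2440
  = 33.764
  ≈ 33.76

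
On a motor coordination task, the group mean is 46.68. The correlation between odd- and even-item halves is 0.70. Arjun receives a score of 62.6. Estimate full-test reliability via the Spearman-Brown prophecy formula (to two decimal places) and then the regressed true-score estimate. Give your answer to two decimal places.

59.73

Spearman-Brown: ρ = 2r/(1 + r) = 2(0.70)/(1 + 0.70) = 1.400/1.70 = 0.8235 → 0.82
T̂ = 0.82(62.6) + 0.18(46.68) = 51.332 + 8.4024 = 59.734 → 59.73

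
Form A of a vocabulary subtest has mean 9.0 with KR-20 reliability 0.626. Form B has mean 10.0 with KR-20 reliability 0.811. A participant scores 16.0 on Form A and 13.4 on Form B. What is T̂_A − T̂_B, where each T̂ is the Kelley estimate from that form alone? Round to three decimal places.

0.625

T̂_A = 0.626(16.0) + 0.374(9.0) = 13.38200
T̂_B = 0.811(13.4) + 0.189(10.0) = 12.75740
T̂_A − T̂_B = 0.62460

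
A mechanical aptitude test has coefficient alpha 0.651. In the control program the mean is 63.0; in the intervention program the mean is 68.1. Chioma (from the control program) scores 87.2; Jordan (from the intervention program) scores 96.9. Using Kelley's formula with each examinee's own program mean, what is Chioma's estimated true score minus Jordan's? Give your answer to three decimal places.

T̂_Chioma = 0.651(87.2) + 0.349(63.0) = 78.75420
T̂_Jordan = 0.651(96.9) + 0.349(68.1) = 86.84880
Difference = 78.75420 − 86.84880 = -8.09460

-8.095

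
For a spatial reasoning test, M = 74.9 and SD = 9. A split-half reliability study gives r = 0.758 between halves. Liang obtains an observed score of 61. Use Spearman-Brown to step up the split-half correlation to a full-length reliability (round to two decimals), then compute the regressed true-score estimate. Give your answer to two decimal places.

Spearman-Brown: ρ = 2r/(1 + r) = 2(0.758)/(1 + 0.758) = 1.5160/1.758 = 0.8623 → 0.86
T̂ = ρX + (1 − ρ)μ
  = 0.86 × 61 + 0.14 × 74.9
  = 52.46 + 10.486
  = 62.946
  ≈ 62.95

62.95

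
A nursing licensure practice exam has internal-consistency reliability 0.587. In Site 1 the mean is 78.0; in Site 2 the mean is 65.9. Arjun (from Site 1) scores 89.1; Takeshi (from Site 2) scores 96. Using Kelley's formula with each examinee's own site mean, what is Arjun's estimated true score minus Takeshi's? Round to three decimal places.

0.947

T̂_Arjun = 0.587(89.1) + 0.413(78.0) = 84.51570
T̂_Takeshi = 0.587(96) + 0.413(65.9) = 83.56870
Difference = 84.51570 − 83.56870 = 0.94700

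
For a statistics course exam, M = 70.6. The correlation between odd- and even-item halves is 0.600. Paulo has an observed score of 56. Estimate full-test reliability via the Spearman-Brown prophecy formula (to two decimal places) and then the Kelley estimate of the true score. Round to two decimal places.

59.65

Spearman-Brown: ρ = 2r/(1 + r) = 2(0.600)/(1 + 0.600) = 1.2000/1.600 = 0.7500 → 0.75
T̂ = 0.75(56) + 0.25(70.6) = 42.00 + 17.650 = 59.650 → 59.65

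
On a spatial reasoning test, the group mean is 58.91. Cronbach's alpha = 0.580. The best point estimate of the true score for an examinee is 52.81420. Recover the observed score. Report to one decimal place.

48.4

T̂ = ρX + (1 − ρ)μ  ⇒  X = (T̂ − (1 − ρ)μ) / ρ
X = (52.81420 − 0.420 × 58.91) / 0.580 = (52.81420 − 24.74220) / 0.580 = 28.07200 / 0.580 = 48.400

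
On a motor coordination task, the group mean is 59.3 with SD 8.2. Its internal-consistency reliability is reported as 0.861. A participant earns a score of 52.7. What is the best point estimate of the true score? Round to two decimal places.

53.62

Weight the observed score by reliability and the mean by (1 − reliability): T̂ = 0.861·52.7 + 0.139·59.3 = 45.3747 + 8.2427 = 53.617.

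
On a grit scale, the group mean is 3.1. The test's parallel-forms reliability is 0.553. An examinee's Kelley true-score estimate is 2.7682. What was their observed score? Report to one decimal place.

2.5

T̂ = ρX + (1 − ρ)μ  ⇒  X = (T̂ − (1 − ρ)μ) / ρ
X = (2.7682 − 0.447 × 3.1) / 0.553 = (2.7682 − 1.3857) / 0.553 = 1.3825 / 0.553 = 2.500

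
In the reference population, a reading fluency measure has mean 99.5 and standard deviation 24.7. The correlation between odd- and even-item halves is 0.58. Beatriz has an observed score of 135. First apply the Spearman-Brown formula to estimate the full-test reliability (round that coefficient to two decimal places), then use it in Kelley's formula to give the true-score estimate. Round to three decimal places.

125.415

Spearman-Brown: ρ = 2r/(1 + r) = 2(0.58)/(1 + 0.58) = 1.160/1.58 = 0.7342 → 0.73
Kelley's formula gives T̂ = 0.73·135 + 0.27·99.5 = 98.55 + 26.865 = 125.4150.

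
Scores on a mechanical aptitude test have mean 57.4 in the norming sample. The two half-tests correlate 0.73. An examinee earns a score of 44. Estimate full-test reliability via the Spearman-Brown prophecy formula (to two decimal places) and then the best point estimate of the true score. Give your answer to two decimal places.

Spearman-Brown: ρ = 2r/(1 + r) = 2(0.73)/(1 + 0.73) = 1.460/1.73 = 0.8439 → 0.84
Weight the observed score by reliability and the mean by (1 − reliability): T̂ = 0.84·44 + 0.16·57.4 = 36.96 + 9.184 = 46.144.

46.14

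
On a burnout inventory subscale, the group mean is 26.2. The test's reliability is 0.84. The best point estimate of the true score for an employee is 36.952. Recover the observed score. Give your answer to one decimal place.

39.0

T̂ = ρX + (1 − ρ)μ  ⇒  X = (T̂ − (1 − ρ)μ) / ρ
X = (36.952 − 0.16 × 26.2) / 0.84 = (36.952 − 4.192) / 0.84 = 32.760 / 0.84 = 39.000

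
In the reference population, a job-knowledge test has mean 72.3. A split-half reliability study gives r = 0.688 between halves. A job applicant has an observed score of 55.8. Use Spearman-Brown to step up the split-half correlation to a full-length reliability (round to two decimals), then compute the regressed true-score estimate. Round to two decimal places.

Spearman-Brown: ρ = 2r/(1 + r) = 2(0.688)/(1 + 0.688) = 1.3760/1.688 = 0.8152 → 0.82
T̂ = 0.82(55.8) + 0.18(72.3) = 45.756 + 13.014 = 58.770 → 58.77

58.77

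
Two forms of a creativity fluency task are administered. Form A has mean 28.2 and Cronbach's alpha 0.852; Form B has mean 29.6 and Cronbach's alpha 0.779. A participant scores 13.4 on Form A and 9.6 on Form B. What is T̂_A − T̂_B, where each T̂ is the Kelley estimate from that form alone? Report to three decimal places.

T̂_A = 0.852(13.4) + 0.148(28.2) = 15.59040
T̂_B = 0.779(9.6) + 0.221(29.6) = 14.02000
T̂_A − T̂_B = 1.57040

1.570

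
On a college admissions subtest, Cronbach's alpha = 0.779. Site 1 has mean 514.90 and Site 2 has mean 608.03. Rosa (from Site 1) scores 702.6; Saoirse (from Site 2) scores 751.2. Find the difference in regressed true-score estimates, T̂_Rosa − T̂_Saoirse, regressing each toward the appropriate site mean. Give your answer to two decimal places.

-58.44

T̂_Rosa = 0.779(702.6) + 0.221(514.90) = 661.1183
T̂_Saoirse = 0.779(751.2) + 0.221(608.03) = 719.5594
Difference = 661.1183 − 719.5594 = -58.4411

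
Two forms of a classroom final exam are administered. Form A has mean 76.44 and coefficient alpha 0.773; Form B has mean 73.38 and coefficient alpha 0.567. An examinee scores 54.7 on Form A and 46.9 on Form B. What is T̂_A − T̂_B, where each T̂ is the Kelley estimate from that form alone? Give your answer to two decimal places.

1.27

T̂_A = 0.773(54.7) + 0.227(76.44) = 59.6350
T̂_B = 0.567(46.9) + 0.433(73.38) = 58.3658
T̂_A − T̂_B = 1.2691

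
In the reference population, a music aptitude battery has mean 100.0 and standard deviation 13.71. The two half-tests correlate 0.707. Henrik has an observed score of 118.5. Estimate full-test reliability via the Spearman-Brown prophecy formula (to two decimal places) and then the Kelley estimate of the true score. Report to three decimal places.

Spearman-Brown: ρ = 2r/(1 + r) = 2(0.707)/(1 + 0.707) = 1.4140/1.707 = 0.8284 → 0.83
T̂ = 0.83(118.5) + 0.17(100.0) = 98.355 + 17.000 = 115.3550 → 115.355

115.355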